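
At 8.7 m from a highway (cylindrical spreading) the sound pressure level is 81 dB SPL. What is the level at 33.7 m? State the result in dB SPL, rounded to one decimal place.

75.1 dB SPL

Cylindrical spreading from a line source gives a 10·log₁₀(r₂/r₁) drop.
L₂ = 81 − 10·log₁₀(33.7/8.7) = 81 − 5.881 = 75.12 dB SPL.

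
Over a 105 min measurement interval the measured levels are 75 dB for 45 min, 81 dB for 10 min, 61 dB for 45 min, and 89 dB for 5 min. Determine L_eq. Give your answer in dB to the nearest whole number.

78 dB

L_eq = 10·log₁₀[(1/T)·Σ tᵢ·10^(Lᵢ/10)] with T = 105 min.
Σ tᵢ·10^(Lᵢ/10) = 45·10^(75/10) + 10·10^(81/10) + 45·10^(61/10) + 5·10^(89/10) = 6.710e+09.
L_eq = 10·log₁₀(6.710e+09/105) = 78.06 dB.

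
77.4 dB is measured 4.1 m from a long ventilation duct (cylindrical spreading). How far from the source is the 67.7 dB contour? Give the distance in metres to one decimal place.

The 9.7 dB drop corresponds to a distance ratio of 10^(9.7/10) for a line source.
r₂ = 4.1·10^((77.4−67.7)/10) = 4.1·10^(9.7/10) = 38.26 m.

38.3 m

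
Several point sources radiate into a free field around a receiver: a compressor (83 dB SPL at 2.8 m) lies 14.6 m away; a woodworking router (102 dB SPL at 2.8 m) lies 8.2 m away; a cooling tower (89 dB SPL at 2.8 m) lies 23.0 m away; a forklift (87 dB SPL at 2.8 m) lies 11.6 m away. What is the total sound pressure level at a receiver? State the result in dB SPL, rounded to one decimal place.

92.8 dB SPL

Apply inverse-square spreading to bring every level to the receiver, then sum 10^(L/10).
compressor: 83 − 20·log₁₀(14.6/2.8) = 83 − 14.34 = 68.66 dB SPL.
woodworking router: 102 − 20·log₁₀(8.2/2.8) = 102 − 9.33 = 92.67 dB SPL.
cooling tower: 89 − 20·log₁₀(23.0/2.8) = 89 − 18.29 = 70.71 dB SPL.
forklift: 87 − 20·log₁₀(11.6/2.8) = 87 − 12.35 = 74.65 dB SPL.
Σ 10^(L/10) = 1.896e+09 → L_total = 10·log₁₀(1.896e+09) = 92.78 dB SPL.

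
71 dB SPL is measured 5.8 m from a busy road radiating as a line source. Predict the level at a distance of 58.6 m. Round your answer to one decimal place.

Line-source attenuation: ΔL = 10·log₁₀(r₂/r₁) = 10·log₁₀(58.6/5.8) = 10.045 dB.
L₂ = 71 − 10·log₁₀(58.6/5.8) = 71 − 10.045 = 60.96 dB SPL.

61.0 dB SPL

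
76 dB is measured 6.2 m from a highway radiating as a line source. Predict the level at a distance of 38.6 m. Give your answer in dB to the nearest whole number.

68 dB

For a line source, L₂ = L₁ − 10·log₁₀(r₂/r₁).
L₂ = 76 − 10·log₁₀(38.6/6.2) = 76 − 7.942 = 68.06 dB.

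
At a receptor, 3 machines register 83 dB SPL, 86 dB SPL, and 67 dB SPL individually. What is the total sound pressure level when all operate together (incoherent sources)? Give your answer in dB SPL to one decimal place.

For uncorrelated sources the intensities add, so convert each level to linear form, sum, and take 10·log₁₀ of the total.
Σ 10^(L/10) = 10^(83/10) + 10^(86/10) + 10^(67/10) = 6.026e+08.
L_total = 10·log₁₀(6.026e+08) = 87.80 dB SPL.

87.8 dB SPL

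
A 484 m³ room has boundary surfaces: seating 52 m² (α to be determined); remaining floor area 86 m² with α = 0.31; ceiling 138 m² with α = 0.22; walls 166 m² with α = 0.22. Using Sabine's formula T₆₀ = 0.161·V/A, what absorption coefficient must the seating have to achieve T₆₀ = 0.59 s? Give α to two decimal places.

0.74

From T₆₀ = 0.161·V/A, the target T₆₀ = 0.59 s needs A = 0.161·484/0.59 = 132.07 m².
Absorption from the other surfaces = 86·0.31 + 138·0.22 + 166·0.22 = 93.54 m², so the seating must supply 38.53 m² over 52 m².
α = 38.53/52 = 0.741.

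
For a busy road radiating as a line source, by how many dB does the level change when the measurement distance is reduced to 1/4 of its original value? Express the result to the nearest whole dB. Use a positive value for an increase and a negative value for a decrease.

+6 dB

With cylindrical spreading the level changes by −10·log₁₀(r₂/r₁).
ΔL = −10·log₁₀(0.25) = +6.02 dB.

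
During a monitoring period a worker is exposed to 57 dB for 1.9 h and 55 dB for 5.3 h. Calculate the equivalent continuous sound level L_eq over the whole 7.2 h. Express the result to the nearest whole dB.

Weight each interval's intensity by its duration and average over T = 7.2 h:
Σ tᵢ·10^(Lᵢ/10) = 1.9·10^(57/10) + 5.3·10^(55/10) = 2.628e+06.
L_eq = 10·log₁₀(2.628e+06/7.2) = 55.62 dB.

56 dB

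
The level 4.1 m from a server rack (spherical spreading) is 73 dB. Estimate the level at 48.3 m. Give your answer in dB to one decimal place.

For a point source, L₂ = L₁ − 20·log₁₀(r₂/r₁).
L₂ = 73 − 20·log₁₀(48.3/4.1) = 73 − 21.423 = 51.58 dB.

51.6 dB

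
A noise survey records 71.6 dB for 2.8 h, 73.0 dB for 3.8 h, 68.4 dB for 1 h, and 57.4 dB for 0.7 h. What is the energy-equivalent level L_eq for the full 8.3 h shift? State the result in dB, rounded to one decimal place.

Weight each interval's intensity by its duration and average over T = 8.3 h:
Σ tᵢ·10^(Lᵢ/10) = 2.8·10^(71.6/10) + 3.8·10^(73.0/10) + 1·10^(68.4/10) + 0.7·10^(57.4/10) = 1.236e+08.
L_eq = 10·log₁₀(1.236e+08/8.3) = 71.73 dB.

71.7 dB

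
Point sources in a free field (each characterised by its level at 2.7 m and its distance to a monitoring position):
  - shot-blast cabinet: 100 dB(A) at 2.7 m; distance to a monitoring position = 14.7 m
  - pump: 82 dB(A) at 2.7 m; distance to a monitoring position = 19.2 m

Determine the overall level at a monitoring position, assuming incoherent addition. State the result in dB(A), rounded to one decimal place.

Apply inverse-square spreading to bring every level to the receiver, then sum 10^(L/10).
shot-blast cabinet: 100 − 20·log₁₀(14.7/2.7) = 100 − 14.72 = 85.28 dB(A).
pump: 82 − 20·log₁₀(19.2/2.7) = 82 − 17.04 = 64.96 dB(A).
Σ 10^(L/10) = 3.405e+08 → L_total = 10·log₁₀(3.405e+08) = 85.32 dB(A).

85.3 dB(A)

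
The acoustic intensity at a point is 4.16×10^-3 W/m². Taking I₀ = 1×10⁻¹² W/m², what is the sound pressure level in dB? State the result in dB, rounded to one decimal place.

L = 10·log₁₀(I/I₀) = 10·log₁₀(4.16×10^-3/10⁻¹²) = 10·log₁₀(4.16×10^9).
L = 10·(0.6191 + 9) = 96.19 dB.

96.2 dB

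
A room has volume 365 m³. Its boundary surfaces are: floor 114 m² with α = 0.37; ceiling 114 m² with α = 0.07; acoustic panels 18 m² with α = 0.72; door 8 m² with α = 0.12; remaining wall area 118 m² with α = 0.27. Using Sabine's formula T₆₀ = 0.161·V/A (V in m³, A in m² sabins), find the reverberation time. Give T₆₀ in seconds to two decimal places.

Total absorption A = 114·0.37 + 114·0.07 + 18·0.72 + 8·0.12 + 118·0.27 = 95.94 m² sabins.
T₆₀ = 0.161 × 365 / 95.94 = 0.613 s.

0.61 s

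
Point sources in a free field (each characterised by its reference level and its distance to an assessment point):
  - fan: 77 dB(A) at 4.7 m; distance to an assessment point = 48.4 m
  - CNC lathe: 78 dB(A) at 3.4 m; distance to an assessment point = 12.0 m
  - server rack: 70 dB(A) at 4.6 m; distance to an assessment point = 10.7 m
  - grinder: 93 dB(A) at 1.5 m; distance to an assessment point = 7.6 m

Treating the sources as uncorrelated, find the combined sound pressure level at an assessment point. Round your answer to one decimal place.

79.3 dB(A)

Apply inverse-square spreading to bring every level to the receiver, then sum 10^(L/10).
fan: 77 − 20·log₁₀(48.4/4.7) = 77 − 20.25 = 56.75 dB(A).
CNC lathe: 78 − 20·log₁₀(12.0/3.4) = 78 − 10.95 = 67.05 dB(A).
server rack: 70 − 20·log₁₀(10.7/4.6) = 70 − 7.33 = 62.67 dB(A).
grinder: 93 − 20·log₁₀(7.6/1.5) = 93 − 14.09 = 78.91 dB(A).
Σ 10^(L/10) = 8.511e+07 → L_total = 10·log₁₀(8.511e+07) = 79.30 dB(A).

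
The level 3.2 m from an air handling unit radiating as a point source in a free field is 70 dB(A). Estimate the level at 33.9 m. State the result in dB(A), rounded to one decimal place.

Spherical spreading from a point source gives a 20·log₁₀(r₂/r₁) drop.
L₂ = 70 − 20·log₁₀(33.9/3.2) = 70 − 20.501 = 49.50 dB(A).

49.5 dB(A)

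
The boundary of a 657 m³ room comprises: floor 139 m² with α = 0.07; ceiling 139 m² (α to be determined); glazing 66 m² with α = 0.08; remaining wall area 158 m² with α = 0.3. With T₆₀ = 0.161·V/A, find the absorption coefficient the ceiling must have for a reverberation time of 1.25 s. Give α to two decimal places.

A = 0.161·V/T₆₀ = 0.161·657/1.25 = 84.62 m² sabins.
Absorption from the other surfaces = 139·0.07 + 66·0.08 + 158·0.3 = 62.41 m², so the ceiling must supply 22.21 m² over 139 m².
α = 22.21/139 = 0.160.

0.16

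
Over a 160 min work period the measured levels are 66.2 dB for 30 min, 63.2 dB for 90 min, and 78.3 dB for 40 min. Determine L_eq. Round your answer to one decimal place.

72.8 dB

L_eq = 10·log₁₀[(1/T)·Σ tᵢ·10^(Lᵢ/10)] with T = 160 min.
Σ tᵢ·10^(Lᵢ/10) = 30·10^(66.2/10) + 90·10^(63.2/10) + 40·10^(78.3/10) = 3.017e+09.
L_eq = 10·log₁₀(3.017e+09/160) = 72.76 dB.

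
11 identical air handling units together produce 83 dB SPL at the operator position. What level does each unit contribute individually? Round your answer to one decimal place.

For N identical incoherent sources L_total = L₁ + 10·log₁₀ N, so L₁ = 83 − 10·log₁₀(11) = 83 − 10.414.

72.6 dB SPL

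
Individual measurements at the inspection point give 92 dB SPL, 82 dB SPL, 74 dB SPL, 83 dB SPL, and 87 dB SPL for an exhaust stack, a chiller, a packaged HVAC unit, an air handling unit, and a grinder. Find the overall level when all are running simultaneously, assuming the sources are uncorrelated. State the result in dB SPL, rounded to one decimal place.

Incoherent sources combine by intensity addition: L_total = 10·log₁₀(Σ 10^(L_i/10)).
Σ 10^(L/10) = 10^(92/10) + 10^(82/10) + 10^(74/10) + 10^(83/10) + 10^(87/10) = 2.469e+09.
L_total = 10·log₁₀(2.469e+09) = 93.93 dB SPL.

93.9 dB SPL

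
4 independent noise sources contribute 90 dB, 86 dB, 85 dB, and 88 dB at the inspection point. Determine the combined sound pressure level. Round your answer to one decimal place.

Incoherent sources combine by intensity addition: L_total = 10·log₁₀(Σ 10^(L_i/10)).
Σ 10^(L/10) = 10^(90/10) + 10^(86/10) + 10^(85/10) + 10^(88/10) = 2.345e+09.
L_total = 10·log₁₀(2.345e+09) = 93.70 dB.

93.7 dB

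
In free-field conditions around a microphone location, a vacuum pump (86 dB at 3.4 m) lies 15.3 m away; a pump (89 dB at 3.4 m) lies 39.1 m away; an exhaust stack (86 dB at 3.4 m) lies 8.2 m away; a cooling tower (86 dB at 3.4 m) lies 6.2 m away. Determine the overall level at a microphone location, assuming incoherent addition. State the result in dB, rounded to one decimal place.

Apply inverse-square spreading to bring every level to the receiver, then sum 10^(L/10).
vacuum pump: 86 − 20·log₁₀(15.3/3.4) = 86 − 13.06 = 72.94 dB.
pump: 89 − 20·log₁₀(39.1/3.4) = 89 − 21.21 = 67.79 dB.
exhaust stack: 86 − 20·log₁₀(8.2/3.4) = 86 − 7.65 = 78.35 dB.
cooling tower: 86 − 20·log₁₀(6.2/3.4) = 86 − 5.22 = 80.78 dB.
Σ 10^(L/10) = 2.138e+08 → L_total = 10·log₁₀(2.138e+08) = 83.30 dB.

83.3 dB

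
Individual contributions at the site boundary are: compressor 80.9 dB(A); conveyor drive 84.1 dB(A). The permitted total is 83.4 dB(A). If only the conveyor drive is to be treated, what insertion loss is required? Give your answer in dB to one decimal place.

Fixed contribution from the other source: Σ 10^(L/10) = 10^(80.9/10) = 1.230e+08 (80.90 dB(A)).
The limit corresponds to 10^(83.4/10) = 2.188e+08; subtracting the fixed part leaves 9.575e+07 for the conveyor drive, i.e. 79.81 dB(A).
Required insertion loss = 84.1 − 79.81 = 4.29 dB.

4.3 dB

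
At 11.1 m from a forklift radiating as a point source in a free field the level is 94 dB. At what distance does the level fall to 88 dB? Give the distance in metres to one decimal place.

22.1 m

For a point source L₁ − L₂ = 20·log₁₀(r₂/r₁), so r₂ = r₁·10^((L₁−L₂)/20).
r₂ = 11.1·10^((94−88)/20) = 11.1·10^(6.0/20) = 22.15 m.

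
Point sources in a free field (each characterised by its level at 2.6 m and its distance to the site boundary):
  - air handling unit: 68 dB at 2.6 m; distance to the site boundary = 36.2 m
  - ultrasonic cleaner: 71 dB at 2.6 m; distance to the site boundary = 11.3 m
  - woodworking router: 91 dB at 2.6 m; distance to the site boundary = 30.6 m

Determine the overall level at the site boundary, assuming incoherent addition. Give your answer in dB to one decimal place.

69.9 dB

Propagate each source to the receiver with L = L_ref − 20·log₁₀(r/r_ref), then add intensities.
air handling unit: 68 − 20·log₁₀(36.2/2.6) = 68 − 22.87 = 45.13 dB.
ultrasonic cleaner: 71 − 20·log₁₀(11.3/2.6) = 71 − 12.76 = 58.24 dB.
woodworking router: 91 − 20·log₁₀(30.6/2.6) = 91 − 21.41 = 69.59 dB.
Σ 10^(L/10) = 9.788e+06 → L_total = 10·log₁₀(9.788e+06) = 69.91 dB.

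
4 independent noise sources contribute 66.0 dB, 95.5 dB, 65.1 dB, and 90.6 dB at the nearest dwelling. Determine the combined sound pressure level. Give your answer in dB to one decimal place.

Incoherent sources combine by intensity addition: L_total = 10·log₁₀(Σ 10^(L_i/10)).
Σ 10^(L/10) = 10^(66.0/10) + 10^(95.5/10) + 10^(65.1/10) + 10^(90.6/10) = 4.704e+09.
L_total = 10·log₁₀(4.704e+09) = 96.72 dB.

96.7 dB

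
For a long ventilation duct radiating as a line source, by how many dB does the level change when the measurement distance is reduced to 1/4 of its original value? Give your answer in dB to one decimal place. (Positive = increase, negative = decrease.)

+6.0 dB

With cylindrical spreading the level changes by −10·log₁₀(r₂/r₁).
ΔL = −10·log₁₀(0.25) = +6.02 dB.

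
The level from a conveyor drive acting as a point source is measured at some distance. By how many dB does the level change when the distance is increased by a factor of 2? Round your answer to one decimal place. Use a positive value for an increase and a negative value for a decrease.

-6.0 dB

A point source loses 6 dB per doubling of distance; generally ΔL = −20·log₁₀(r₂/r₁).
ΔL = −20·log₁₀(2) = -6.02 dB.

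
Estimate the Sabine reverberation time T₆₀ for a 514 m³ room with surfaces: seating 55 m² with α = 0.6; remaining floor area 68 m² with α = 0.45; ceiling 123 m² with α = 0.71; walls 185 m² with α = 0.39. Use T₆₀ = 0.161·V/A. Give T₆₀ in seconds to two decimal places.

0.37 s

Summing Sᵢαᵢ: 55·0.6 + 68·0.45 + 123·0.71 + 185·0.39 = 223.08 m².
T₆₀ = 0.161·V/A = 0.161·514/223.08 = 0.371 s.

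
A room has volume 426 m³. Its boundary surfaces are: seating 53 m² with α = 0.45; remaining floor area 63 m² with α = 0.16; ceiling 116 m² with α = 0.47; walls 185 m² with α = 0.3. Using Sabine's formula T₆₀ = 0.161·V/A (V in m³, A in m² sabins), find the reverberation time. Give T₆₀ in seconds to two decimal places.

A = Σ Sᵢαᵢ = 53·0.45 + 63·0.16 + 116·0.47 + 185·0.3 = 143.95 m².
T₆₀ = 0.161 × 426 / 143.95 = 0.476 s.

0.48 s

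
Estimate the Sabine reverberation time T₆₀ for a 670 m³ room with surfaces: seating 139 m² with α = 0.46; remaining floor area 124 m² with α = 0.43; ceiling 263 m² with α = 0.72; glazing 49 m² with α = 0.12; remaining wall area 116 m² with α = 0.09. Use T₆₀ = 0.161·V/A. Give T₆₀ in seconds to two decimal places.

Summing Sᵢαᵢ: 139·0.46 + 124·0.43 + 263·0.72 + 49·0.12 + 116·0.09 = 322.94 m².
T₆₀ = 0.161 × 670 / 322.94 = 0.334 s.

0.33 s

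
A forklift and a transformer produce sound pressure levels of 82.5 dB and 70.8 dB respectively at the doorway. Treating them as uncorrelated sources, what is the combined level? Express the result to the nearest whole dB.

83 dB

Incoherent sources combine by intensity addition: L_total = 10·log₁₀(Σ 10^(L_i/10)).
Σ 10^(L/10) = 10^(82.5/10) + 10^(70.8/10) = 1.899e+08.
L_total = 10·log₁₀(1.899e+08) = 82.78 dB.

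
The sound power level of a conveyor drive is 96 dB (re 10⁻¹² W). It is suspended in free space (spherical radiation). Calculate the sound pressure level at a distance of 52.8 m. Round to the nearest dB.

Free-field spherical radiation: L_p = L_w − 10·log₁₀(4π·r²), r = 52.8 m.
4π·r² = 3.503e+04 m², 10·log₁₀ of that is 45.445 dB.
L_p = 96 − 45.445 = 50.56 dB.

51 dB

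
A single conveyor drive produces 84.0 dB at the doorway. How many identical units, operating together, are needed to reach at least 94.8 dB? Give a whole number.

N identical sources give L₁ + 10·log₁₀ N, so require 10·log₁₀ N ≥ 94.8 − 84.0 = 10.8 dB.
N ≥ 10^(10.8/10) = 12.023, so N = 13.

13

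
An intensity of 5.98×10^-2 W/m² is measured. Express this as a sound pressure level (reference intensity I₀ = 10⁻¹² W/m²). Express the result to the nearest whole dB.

L = 10·log₁₀(I/I₀) = 10·log₁₀(5.98×10^-2/10⁻¹²) = 10·log₁₀(5.98×10^10).
L = 10·(0.7767 + 10) = 107.77 dB.

108 dB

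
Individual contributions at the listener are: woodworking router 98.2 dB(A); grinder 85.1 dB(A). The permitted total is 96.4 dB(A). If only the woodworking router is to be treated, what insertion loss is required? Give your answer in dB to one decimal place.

Everything except the woodworking router sums to 10^(85.1/10) = 3.236e+08 in linear terms, 85.10 dB(A).
The limit corresponds to 10^(96.4/10) = 4.365e+09; subtracting the fixed part leaves 4.042e+09 for the woodworking router, i.e. 96.07 dB(A).
So the woodworking router must be reduced from 98.2 to 96.07 dB(A): IL = 2.13 dB.

2.1 dB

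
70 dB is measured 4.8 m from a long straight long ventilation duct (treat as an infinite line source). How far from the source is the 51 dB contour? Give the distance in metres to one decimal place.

For a line source L₁ − L₂ = 10·log₁₀(r₂/r₁), so r₂ = r₁·10^((L₁−L₂)/10).
r₂ = 4.8·10^((70−51)/10) = 4.8·10^(19.0/10) = 381.28 m.

381.3 m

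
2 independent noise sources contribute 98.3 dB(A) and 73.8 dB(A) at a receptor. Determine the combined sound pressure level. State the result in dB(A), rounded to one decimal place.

For uncorrelated sources the intensities add, so convert each level to linear form, sum, and take 10·log₁₀ of the total.
Σ 10^(L/10) = 10^(98.3/10) + 10^(73.8/10) = 6.785e+09.
L_total = 10·log₁₀(6.785e+09) = 98.32 dB(A).

98.3 dB(A)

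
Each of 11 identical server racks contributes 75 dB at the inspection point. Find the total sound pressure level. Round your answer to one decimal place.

85.4 dB

With 11 equal, uncorrelated contributions the intensity is 11× that of one unit, giving a rise of 10·log₁₀ 11.
L_total = 75 + 10·log₁₀(11) = 75 + 10.414 = 85.41 dB.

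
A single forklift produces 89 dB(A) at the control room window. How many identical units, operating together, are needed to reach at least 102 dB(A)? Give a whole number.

20

The shortfall is 102 − 89 = 13.0 dB, and N units add 10·log₁₀ N, so need 10·log₁₀ N ≥ 13.0.
N ≥ 10^(13.0/10) = 19.953, so N = 20.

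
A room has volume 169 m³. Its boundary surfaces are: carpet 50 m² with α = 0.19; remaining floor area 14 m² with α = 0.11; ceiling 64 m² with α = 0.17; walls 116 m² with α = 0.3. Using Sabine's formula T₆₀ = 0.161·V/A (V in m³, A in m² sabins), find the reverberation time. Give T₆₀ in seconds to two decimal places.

Summing Sᵢαᵢ: 50·0.19 + 14·0.11 + 64·0.17 + 116·0.3 = 56.72 m².
T₆₀ = 0.161 × 169 / 56.72 = 0.480 s.

0.48 s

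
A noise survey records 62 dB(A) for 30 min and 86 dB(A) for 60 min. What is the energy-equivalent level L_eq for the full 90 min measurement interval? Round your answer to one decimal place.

L_eq = 10·log₁₀[(1/T)·Σ tᵢ·10^(Lᵢ/10)] with T = 90 min.
Σ tᵢ·10^(Lᵢ/10) = 30·10^(62/10) + 60·10^(86/10) = 2.393e+10.
L_eq = 10·log₁₀(2.393e+10/90) = 84.25 dB(A).

84.2 dB(A)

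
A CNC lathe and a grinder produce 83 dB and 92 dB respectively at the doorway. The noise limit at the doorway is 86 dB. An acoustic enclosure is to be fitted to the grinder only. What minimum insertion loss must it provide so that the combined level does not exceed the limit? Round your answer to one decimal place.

9.0 dB

Fixed contribution from the other source: Σ 10^(L/10) = 10^(83/10) = 1.995e+08 (83.00 dB).
The limit corresponds to 10^(86/10) = 3.981e+08; subtracting the fixed part leaves 1.986e+08 for the grinder, i.e. 82.98 dB.
Required insertion loss = 92 − 82.98 = 9.02 dB.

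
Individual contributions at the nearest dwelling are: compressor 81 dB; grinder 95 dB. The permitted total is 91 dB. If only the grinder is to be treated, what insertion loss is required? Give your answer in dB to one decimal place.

The untreated sources together contribute 10^(81/10) = 1.259e+08, i.e. 81.00 dB.
To meet 91 dB overall, the treated grinder may contribute at most 10^(91/10) − 1.259e+08 = 1.133e+09, i.e. 90.54 dB.
So the grinder must be reduced from 95 to 90.54 dB: IL = 4.46 dB.

4.5 dB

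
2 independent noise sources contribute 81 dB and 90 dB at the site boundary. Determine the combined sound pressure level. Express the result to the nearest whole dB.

Incoherent sources combine by intensity addition: L_total = 10·log₁₀(Σ 10^(L_i/10)).
Σ 10^(L/10) = 10^(81/10) + 10^(90/10) = 1.126e+09.
L_total = 10·log₁₀(1.126e+09) = 90.51 dB.

91 dB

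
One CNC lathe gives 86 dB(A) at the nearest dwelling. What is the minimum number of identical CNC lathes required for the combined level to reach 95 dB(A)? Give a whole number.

Need L₁ + 10·log₁₀ N ≥ 95, i.e. log₁₀ N ≥ 0.90.
N ≥ 10^(9.0/10) = 7.943, so N = 8.

8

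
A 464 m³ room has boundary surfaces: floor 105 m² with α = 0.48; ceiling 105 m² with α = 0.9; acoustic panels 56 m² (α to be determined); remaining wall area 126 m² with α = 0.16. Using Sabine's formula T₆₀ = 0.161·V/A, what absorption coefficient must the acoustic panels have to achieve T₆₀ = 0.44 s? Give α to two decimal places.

From T₆₀ = 0.161·V/A, the target T₆₀ = 0.44 s needs A = 0.161·464/0.44 = 169.78 m².
Absorption from the other surfaces = 105·0.48 + 105·0.9 + 126·0.16 = 165.06 m², so the acoustic panels must supply 4.72 m² over 56 m².
α = 4.72/56 = 0.084.

0.08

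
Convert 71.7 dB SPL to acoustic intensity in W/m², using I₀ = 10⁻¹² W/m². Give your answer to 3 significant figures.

L = 10·log₁₀(I/I₀) ⇒ I = I₀·10^(L/10) = 10⁻¹² × 10^7.17.

1.48e-05 W/m²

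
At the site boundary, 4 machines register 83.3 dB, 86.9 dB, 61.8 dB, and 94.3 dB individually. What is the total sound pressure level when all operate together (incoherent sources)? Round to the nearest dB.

For uncorrelated sources the intensities add, so convert each level to linear form, sum, and take 10·log₁₀ of the total.
Σ 10^(L/10) = 10^(83.3/10) + 10^(86.9/10) + 10^(61.8/10) + 10^(94.3/10) = 3.397e+09.
L_total = 10·log₁₀(3.397e+09) = 95.31 dB.

95 dB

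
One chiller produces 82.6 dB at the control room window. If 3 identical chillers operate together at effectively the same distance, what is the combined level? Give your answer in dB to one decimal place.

87.4 dB

L_total = L₁ + 10·log₁₀ N for N identical incoherent sources.
L_total = 82.6 + 10·log₁₀(3) = 82.6 + 4.771 = 87.37 dB.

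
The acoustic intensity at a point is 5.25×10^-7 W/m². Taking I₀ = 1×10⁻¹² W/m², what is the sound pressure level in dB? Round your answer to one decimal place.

I/I₀ = 5.25×10^-7/10⁻¹² = 5.25×10^5, and L = 10·log₁₀(I/I₀).
L = 10·(0.7202 + 5) = 57.20 dB.

57.2 dB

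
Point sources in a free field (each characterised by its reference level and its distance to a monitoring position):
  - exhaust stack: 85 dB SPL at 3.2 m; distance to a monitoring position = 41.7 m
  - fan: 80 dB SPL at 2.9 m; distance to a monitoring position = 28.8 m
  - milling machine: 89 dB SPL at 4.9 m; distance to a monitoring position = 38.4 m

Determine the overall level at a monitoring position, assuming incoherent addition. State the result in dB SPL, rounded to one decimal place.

Apply inverse-square spreading to bring every level to the receiver, then sum 10^(L/10).
exhaust stack: 85 − 20·log₁₀(41.7/3.2) = 85 − 22.30 = 62.70 dB SPL.
fan: 80 − 20·log₁₀(28.8/2.9) = 80 − 19.94 = 60.06 dB SPL.
milling machine: 89 − 20·log₁₀(38.4/4.9) = 89 − 17.88 = 71.12 dB SPL.
Σ 10^(L/10) = 1.581e+07 → L_total = 10·log₁₀(1.581e+07) = 71.99 dB SPL.

72.0 dB SPL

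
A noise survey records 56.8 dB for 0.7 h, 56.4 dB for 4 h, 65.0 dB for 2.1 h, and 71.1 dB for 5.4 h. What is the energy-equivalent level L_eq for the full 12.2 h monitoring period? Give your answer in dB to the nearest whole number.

68 dB

L_eq = 10·log₁₀[(1/T)·Σ tᵢ·10^(Lᵢ/10)] with T = 12.2 h.
Σ tᵢ·10^(Lᵢ/10) = 0.7·10^(56.8/10) + 4·10^(56.4/10) + 2.1·10^(65.0/10) + 5.4·10^(71.1/10) = 7.829e+07.
L_eq = 10·log₁₀(7.829e+07/12.2) = 68.07 dB.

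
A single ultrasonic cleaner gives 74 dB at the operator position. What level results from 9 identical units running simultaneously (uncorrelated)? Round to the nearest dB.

84 dB

With 9 equal, uncorrelated contributions the intensity is 9× that of one unit, giving a rise of 10·log₁₀ 9.
L_total = 74 + 10·log₁₀(9) = 74 + 9.542 = 83.54 dB.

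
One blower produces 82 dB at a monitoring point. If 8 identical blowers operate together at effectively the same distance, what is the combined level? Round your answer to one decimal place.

91.0 dB

L_total = L₁ + 10·log₁₀ N for N identical incoherent sources.
L_total = 82 + 10·log₁₀(8) = 82 + 9.031 = 91.03 dB.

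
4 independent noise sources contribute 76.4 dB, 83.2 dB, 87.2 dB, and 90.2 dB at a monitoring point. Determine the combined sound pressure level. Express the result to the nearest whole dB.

93 dB

For uncorrelated sources the intensities add, so convert each level to linear form, sum, and take 10·log₁₀ of the total.
Σ 10^(L/10) = 10^(76.4/10) + 10^(83.2/10) + 10^(87.2/10) + 10^(90.2/10) = 1.825e+09.
L_total = 10·log₁₀(1.825e+09) = 92.61 dB.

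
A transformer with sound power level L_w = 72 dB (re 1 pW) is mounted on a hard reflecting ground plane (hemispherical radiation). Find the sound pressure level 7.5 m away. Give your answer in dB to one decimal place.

Free-field hemispherical radiation: L_p = L_w − 10·log₁₀(2π·r²), r = 7.5 m.
2π·r² = 353.4 m², 10·log₁₀ of that is 25.483 dB.
L_p = 72 − 25.483 = 46.52 dB.

46.5 dB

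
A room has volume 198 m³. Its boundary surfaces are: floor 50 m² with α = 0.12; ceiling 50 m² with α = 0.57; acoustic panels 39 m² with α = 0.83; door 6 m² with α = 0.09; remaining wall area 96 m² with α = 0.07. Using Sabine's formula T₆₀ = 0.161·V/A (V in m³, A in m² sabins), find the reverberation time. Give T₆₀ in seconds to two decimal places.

0.43 s

A = Σ Sᵢαᵢ = 50·0.12 + 50·0.57 + 39·0.83 + 6·0.09 + 96·0.07 = 74.13 m².
T₆₀ = 0.161 × 198 / 74.13 = 0.430 s.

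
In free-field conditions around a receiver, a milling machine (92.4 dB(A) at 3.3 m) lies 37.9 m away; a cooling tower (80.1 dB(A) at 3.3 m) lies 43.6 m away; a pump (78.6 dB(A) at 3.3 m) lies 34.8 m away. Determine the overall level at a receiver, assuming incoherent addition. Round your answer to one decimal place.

Propagate each source to the receiver with L = L_ref − 20·log₁₀(r/r_ref), then add intensities.
milling machine: 92.4 − 20·log₁₀(37.9/3.3) = 92.4 − 21.20 = 71.20 dB(A).
cooling tower: 80.1 − 20·log₁₀(43.6/3.3) = 80.1 − 22.42 = 57.68 dB(A).
pump: 78.6 − 20·log₁₀(34.8/3.3) = 78.6 − 20.46 = 58.14 dB(A).
Σ 10^(L/10) = 1.441e+07 → L_total = 10·log₁₀(1.441e+07) = 71.59 dB(A).

71.6 dB(A)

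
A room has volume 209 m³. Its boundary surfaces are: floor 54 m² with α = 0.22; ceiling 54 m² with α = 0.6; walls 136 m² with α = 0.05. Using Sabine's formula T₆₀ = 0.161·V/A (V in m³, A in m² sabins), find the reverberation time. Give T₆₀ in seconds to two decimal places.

0.66 s

A = Σ Sᵢαᵢ = 54·0.22 + 54·0.6 + 136·0.05 = 51.08 m².
T₆₀ = 0.161·V/A = 0.161·209/51.08 = 0.659 s.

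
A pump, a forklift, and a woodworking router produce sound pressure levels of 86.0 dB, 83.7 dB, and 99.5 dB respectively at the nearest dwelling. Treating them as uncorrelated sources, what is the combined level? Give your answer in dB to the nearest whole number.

For uncorrelated sources the intensities add, so convert each level to linear form, sum, and take 10·log₁₀ of the total.
Σ 10^(L/10) = 10^(86.0/10) + 10^(83.7/10) + 10^(99.5/10) = 9.545e+09.
L_total = 10·log₁₀(9.545e+09) = 99.80 dB.

100 dB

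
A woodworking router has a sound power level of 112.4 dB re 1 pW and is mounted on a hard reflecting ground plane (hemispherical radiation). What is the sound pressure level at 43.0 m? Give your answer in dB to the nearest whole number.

72 dB

The power spreads over a hemisphere of area 2π·r², so L_p = L_w − 10·log₁₀(2π·r²).
2π·r² = 1.162e+04 m², 10·log₁₀ of that is 40.651 dB.
L_p = 112.4 − 40.651 = 71.75 dB.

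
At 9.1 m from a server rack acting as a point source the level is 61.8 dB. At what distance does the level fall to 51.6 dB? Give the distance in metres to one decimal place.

29.4 m

The 10.2 dB drop corresponds to a distance ratio of 10^(10.2/20) for a point source.
r₂ = 9.1·10^((61.8−51.6)/20) = 9.1·10^(10.2/20) = 29.45 m.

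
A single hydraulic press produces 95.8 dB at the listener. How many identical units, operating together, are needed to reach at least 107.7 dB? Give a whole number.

16

N identical sources give L₁ + 10·log₁₀ N, so require 10·log₁₀ N ≥ 107.7 − 95.8 = 11.9 dB.
N ≥ 10^(11.9/10) = 15.488, so N = 16.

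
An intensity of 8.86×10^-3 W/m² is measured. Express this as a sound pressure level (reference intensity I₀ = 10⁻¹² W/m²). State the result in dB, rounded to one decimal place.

99.5 dB

Dividing by I₀ shifts the exponent by 12: I/I₀ = 8.86×10^9.
L = 10·(0.9474 + 9) = 99.47 dB.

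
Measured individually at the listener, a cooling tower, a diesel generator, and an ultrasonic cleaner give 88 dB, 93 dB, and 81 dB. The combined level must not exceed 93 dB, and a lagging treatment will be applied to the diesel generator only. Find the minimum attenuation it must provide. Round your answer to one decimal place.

Fixed contribution from the other sources: Σ 10^(L/10) = 10^(88/10) + 10^(81/10) = 7.568e+08 (88.79 dB).
To meet 93 dB overall, the treated diesel generator may contribute at most 10^(93/10) − 7.568e+08 = 1.238e+09, i.e. 90.93 dB.
Required insertion loss = 93 − 90.93 = 2.07 dB.

2.1 dB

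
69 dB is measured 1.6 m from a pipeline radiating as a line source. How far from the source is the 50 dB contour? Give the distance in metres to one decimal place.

For a line source L₁ − L₂ = 10·log₁₀(r₂/r₁), so r₂ = r₁·10^((L₁−L₂)/10).
r₂ = 1.6·10^((69−50)/10) = 1.6·10^(19.0/10) = 127.09 m.

127.1 m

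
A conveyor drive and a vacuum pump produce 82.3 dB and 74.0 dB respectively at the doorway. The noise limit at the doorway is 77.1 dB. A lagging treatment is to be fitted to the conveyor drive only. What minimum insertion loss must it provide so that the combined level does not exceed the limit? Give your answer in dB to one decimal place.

8.1 dB

Fixed contribution from the other source: Σ 10^(L/10) = 10^(74.0/10) = 2.512e+07 (74.00 dB).
The limit corresponds to 10^(77.1/10) = 5.129e+07; subtracting the fixed part leaves 2.617e+07 for the conveyor drive, i.e. 74.18 dB.
Required insertion loss = 82.3 − 74.18 = 8.12 dB.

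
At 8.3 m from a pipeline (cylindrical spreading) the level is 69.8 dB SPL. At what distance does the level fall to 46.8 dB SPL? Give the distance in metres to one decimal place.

1656.1 m

Line-source spreading drops the level by 10·log₁₀(r₂/r₁); inverting, r₂/r₁ = 10^(ΔL/10).
r₂ = 8.3·10^((69.8−46.8)/10) = 8.3·10^(23.0/10) = 1656.07 m.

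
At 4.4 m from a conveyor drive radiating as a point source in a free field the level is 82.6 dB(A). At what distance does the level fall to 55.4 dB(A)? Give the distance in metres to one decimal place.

100.8 m

Point-source spreading drops the level by 20·log₁₀(r₂/r₁); inverting, r₂/r₁ = 10^(ΔL/20).
r₂ = 4.4·10^((82.6−55.4)/20) = 4.4·10^(27.2/20) = 100.80 m.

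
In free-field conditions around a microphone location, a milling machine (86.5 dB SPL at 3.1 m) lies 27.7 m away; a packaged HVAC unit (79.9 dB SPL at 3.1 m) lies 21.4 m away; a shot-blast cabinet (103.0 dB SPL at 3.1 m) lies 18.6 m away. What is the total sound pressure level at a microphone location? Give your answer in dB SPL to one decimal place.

87.5 dB SPL

First find each source's level at the receiver (point-source: −20·log₁₀(r/r_ref)), then combine on an intensity basis.
milling machine: 86.5 − 20·log₁₀(27.7/3.1) = 86.5 − 19.02 = 67.48 dB SPL.
packaged HVAC unit: 79.9 − 20·log₁₀(21.4/3.1) = 79.9 − 16.78 = 63.12 dB SPL.
shot-blast cabinet: 103.0 − 20·log₁₀(18.6/3.1) = 103.0 − 15.56 = 87.44 dB SPL.
Σ 10^(L/10) = 5.619e+08 → L_total = 10·log₁₀(5.619e+08) = 87.50 dB SPL.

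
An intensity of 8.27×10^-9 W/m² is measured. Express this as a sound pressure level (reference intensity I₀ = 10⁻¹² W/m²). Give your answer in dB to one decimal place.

L = 10·log₁₀(I/I₀) = 10·log₁₀(8.27×10^-9/10⁻¹²) = 10·log₁₀(8.27×10^3).
L = 10·(0.9175 + 3) = 39.18 dB.

39.2 dB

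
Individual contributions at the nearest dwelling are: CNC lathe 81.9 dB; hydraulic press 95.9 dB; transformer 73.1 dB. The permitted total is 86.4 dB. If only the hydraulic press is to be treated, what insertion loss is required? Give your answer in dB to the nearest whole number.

The untreated sources together contribute 10^(81.9/10) + 10^(73.1/10) = 1.753e+08, i.e. 82.44 dB.
The limit corresponds to 10^(86.4/10) = 4.365e+08; subtracting the fixed part leaves 2.612e+08 for the hydraulic press, i.e. 84.17 dB.
Required insertion loss = 95.9 − 84.17 = 11.73 dB.

12 dB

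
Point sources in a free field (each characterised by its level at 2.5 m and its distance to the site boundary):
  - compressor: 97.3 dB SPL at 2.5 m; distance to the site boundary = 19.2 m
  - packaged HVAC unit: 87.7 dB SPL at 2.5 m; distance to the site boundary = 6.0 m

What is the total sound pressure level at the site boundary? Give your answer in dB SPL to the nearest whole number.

83 dB SPL

First find each source's level at the receiver (point-source: −20·log₁₀(r/r_ref)), then combine on an intensity basis.
compressor: 97.3 − 20·log₁₀(19.2/2.5) = 97.3 − 17.71 = 79.59 dB SPL.
packaged HVAC unit: 87.7 − 20·log₁₀(6.0/2.5) = 87.7 − 7.60 = 80.10 dB SPL.
Σ 10^(L/10) = 1.933e+08 → L_total = 10·log₁₀(1.933e+08) = 82.86 dB SPL.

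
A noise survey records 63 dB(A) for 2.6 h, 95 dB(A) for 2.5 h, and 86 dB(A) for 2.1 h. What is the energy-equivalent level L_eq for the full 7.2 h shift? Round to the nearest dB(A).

Weight each interval's intensity by its duration and average over T = 7.2 h:
Σ tᵢ·10^(Lᵢ/10) = 2.6·10^(63/10) + 2.5·10^(95/10) + 2.1·10^(86/10) = 8.747e+09.
L_eq = 10·log₁₀(8.747e+09/7.2) = 90.85 dB(A).

91 dB(A)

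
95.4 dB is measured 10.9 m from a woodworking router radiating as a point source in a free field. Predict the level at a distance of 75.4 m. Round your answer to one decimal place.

78.6 dB

Spherical spreading from a point source gives a 20·log₁₀(r₂/r₁) drop.
L₂ = 95.4 − 20·log₁₀(75.4/10.9) = 95.4 − 16.799 = 78.60 dB.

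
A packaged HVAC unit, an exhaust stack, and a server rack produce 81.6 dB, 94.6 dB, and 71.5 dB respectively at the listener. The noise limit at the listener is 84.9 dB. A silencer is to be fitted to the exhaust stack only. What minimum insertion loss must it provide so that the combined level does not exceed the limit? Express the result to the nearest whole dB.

The untreated sources together contribute 10^(81.6/10) + 10^(71.5/10) = 1.587e+08, i.e. 82.00 dB.
The limit corresponds to 10^(84.9/10) = 3.090e+08; subtracting the fixed part leaves 1.504e+08 for the exhaust stack, i.e. 81.77 dB.
Required insertion loss = 94.6 − 81.77 = 12.83 dB.

13 dB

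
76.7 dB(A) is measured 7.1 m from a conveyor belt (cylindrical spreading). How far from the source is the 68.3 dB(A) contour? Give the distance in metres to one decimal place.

49.1 m

For a line source L₁ − L₂ = 10·log₁₀(r₂/r₁), so r₂ = r₁·10^((L₁−L₂)/10).
r₂ = 7.1·10^((76.7−68.3)/10) = 7.1·10^(8.4/10) = 49.12 m.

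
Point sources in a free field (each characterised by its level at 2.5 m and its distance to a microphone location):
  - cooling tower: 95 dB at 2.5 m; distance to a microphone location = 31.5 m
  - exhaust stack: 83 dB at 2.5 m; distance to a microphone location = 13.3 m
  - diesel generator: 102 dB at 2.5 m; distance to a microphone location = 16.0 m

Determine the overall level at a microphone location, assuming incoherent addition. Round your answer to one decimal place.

86.2 dB

Propagate each source to the receiver with L = L_ref − 20·log₁₀(r/r_ref), then add intensities.
cooling tower: 95 − 20·log₁₀(31.5/2.5) = 95 − 22.01 = 72.99 dB.
exhaust stack: 83 − 20·log₁₀(13.3/2.5) = 83 − 14.52 = 68.48 dB.
diesel generator: 102 − 20·log₁₀(16.0/2.5) = 102 − 16.12 = 85.88 dB.
Σ 10^(L/10) = 4.139e+08 → L_total = 10·log₁₀(4.139e+08) = 86.17 dB.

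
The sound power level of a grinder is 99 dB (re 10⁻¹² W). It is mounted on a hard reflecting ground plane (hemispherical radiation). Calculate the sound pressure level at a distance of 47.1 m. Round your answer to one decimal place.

Free-field hemispherical radiation: L_p = L_w − 10·log₁₀(2π·r²), r = 47.1 m.
2π·r² = 1.394e+04 m², 10·log₁₀ of that is 41.442 dB.
L_p = 99 − 41.442 = 57.56 dB.

57.6 dB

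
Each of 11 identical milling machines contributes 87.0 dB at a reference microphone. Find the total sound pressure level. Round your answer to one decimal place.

N identical incoherent sources raise the level by 10·log₁₀ N.
L_total = 87.0 + 10·log₁₀(11) = 87.0 + 10.414 = 97.41 dB.

97.4 dB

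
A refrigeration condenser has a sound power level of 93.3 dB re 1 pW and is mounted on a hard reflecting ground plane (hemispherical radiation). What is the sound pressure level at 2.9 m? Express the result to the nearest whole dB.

Free-field hemispherical radiation: L_p = L_w − 10·log₁₀(2π·r²), r = 2.9 m.
2π·r² = 52.84 m², 10·log₁₀ of that is 17.230 dB.
L_p = 93.3 − 17.230 = 76.07 dB.

76 dB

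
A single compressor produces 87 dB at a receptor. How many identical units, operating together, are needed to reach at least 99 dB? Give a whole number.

The shortfall is 99 − 87 = 12.0 dB, and N units add 10·log₁₀ N, so need 10·log₁₀ N ≥ 12.0.
N ≥ 10^(12.0/10) = 15.849, so N = 16.

16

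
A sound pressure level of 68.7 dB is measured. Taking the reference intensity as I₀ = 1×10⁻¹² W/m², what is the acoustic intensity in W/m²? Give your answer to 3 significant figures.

7.41e-06 W/m²

I = I₀·10^(L/10) = 10⁻¹² × 10^(68.7/10) = 10^(-5.130).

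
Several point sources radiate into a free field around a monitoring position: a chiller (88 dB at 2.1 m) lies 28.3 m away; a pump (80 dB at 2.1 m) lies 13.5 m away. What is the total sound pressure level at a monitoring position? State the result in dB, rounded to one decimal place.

67.7 dB

Apply inverse-square spreading to bring every level to the receiver, then sum 10^(L/10).
chiller: 88 − 20·log₁₀(28.3/2.1) = 88 − 22.59 = 65.41 dB.
pump: 80 − 20·log₁₀(13.5/2.1) = 80 − 16.16 = 63.84 dB.
Σ 10^(L/10) = 5.894e+06 → L_total = 10·log₁₀(5.894e+06) = 67.70 dB.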